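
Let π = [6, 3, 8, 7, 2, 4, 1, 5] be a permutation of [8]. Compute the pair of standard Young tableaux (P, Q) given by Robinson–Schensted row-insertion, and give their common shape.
P = [1, 4, 5] / [2, 7] / [3, 8] / [6];  Q = [1, 3, 8] / [2, 4] / [5, 6] / [7];  common shape = (3, 2, 2, 1)

Row-insert the values π_1, π_2, … into P one at a time, bumping the leftmost entry strictly greater than the inserted value down to the next row. The recording tableau Q records, in position (i, j), the step at which that cell was added to P.
  Insert 6 (step 1): P = [6];  Q = [1]
  Insert 3 (step 2): P = [3] / [6];  Q = [1] / [2]
  Insert 8 (step 3): P = [3, 8] / [6];  Q = [1, 3] / [2]
  Insert 7 (step 4): P = [3, 7] / [6, 8];  Q = [1, 3] / [2, 4]
  Insert 2 (step 5): P = [2, 7] / [3, 8] / [6];  Q = [1, 3] / [2, 4] / [5]
  Insert 4 (step 6): P = [2, 4] / [3, 7] / [6, 8];  Q = [1, 3] / [2, 4] / [5, 6]
  Insert 1 (step 7): P = [1, 4] / [2, 7] / [3, 8] / [6];  Q = [1, 3] / [2, 4] / [5, 6] / [7]
  Insert 5 (step 8): P = [1, 4, 5] / [2, 7] / [3, 8] / [6];  Q = [1, 3, 8] / [2, 4] / [5, 6] / [7]
Final shape: (3, 2, 2, 1).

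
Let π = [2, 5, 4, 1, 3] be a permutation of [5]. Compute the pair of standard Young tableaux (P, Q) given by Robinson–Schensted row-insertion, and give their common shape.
P = [1, 3] / [2, 4] / [5];  Q = [1, 2] / [3, 5] / [4];  common shape = (2, 2, 1)

Row-insert the values π_1, π_2, … into P one at a time, bumping the leftmost entry strictly greater than the inserted value down to the next row. The recording tableau Q records, in position (i, j), the step at which that cell was added to P.
  Insert 2 (step 1): P = [2];  Q = [1]
  Insert 5 (step 2): P = [2, 5];  Q = [1, 2]
  Insert 4 (step 3): P = [2, 4] / [5];  Q = [1, 2] / [3]
  Insert 1 (step 4): P = [1, 4] / [2] / [5];  Q = [1, 2] / [3] / [4]
  Insert 3 (step 5): P = [1, 3] / [2, 4] / [5];  Q = [1, 2] / [3, 5] / [4]
Final shape: (2, 2, 1).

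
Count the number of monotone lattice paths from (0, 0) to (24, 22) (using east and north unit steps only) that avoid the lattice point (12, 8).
Number of paths = 6673790644950

Total paths from (0, 0) to (24, 22): C(46, 24) = 7890371113950. Paths through (12, 8): (paths (0, 0) → (12, 8)) × (paths (12, 8) → (24, 22)) = C(20, 12) · C(26, 12) = 125970 · 9657700 = 1216580469000. Avoidance count = 7890371113950 − 1216580469000 = 6673790644950.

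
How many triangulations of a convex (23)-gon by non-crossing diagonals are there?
C_21 = 24466267020

These polygon triangulations are counted by the Catalan number C_n = (1/(n + 1)) · C(2n, n). For n = 21: C_21 = (1/22) · C(42, 21) = 538257874440/22 = 24466267020.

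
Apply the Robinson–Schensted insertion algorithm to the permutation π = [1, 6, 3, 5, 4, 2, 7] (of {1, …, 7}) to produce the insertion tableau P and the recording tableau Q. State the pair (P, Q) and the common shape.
P = [1, 2, 4, 7] / [3] / [5] / [6];  Q = [1, 2, 4, 7] / [3] / [5] / [6];  common shape = (4, 1, 1, 1)

Row-insert the values π_1, π_2, … into P one at a time, bumping the leftmost entry strictly greater than the inserted value down to the next row. The recording tableau Q records, in position (i, j), the step at which that cell was added to P.
  Insert 1 (step 1): P = [1];  Q = [1]
  Insert 6 (step 2): P = [1, 6];  Q = [1, 2]
  Insert 3 (step 3): P = [1, 3] / [6];  Q = [1, 2] / [3]
  Insert 5 (step 4): P = [1, 3, 5] / [6];  Q = [1, 2, 4] / [3]
  Insert 4 (step 5): P = [1, 3, 4] / [5] / [6];  Q = [1, 2, 4] / [3] / [5]
  Insert 2 (step 6): P = [1, 2, 4] / [3] / [5] / [6];  Q = [1, 2, 4] / [3] / [5] / [6]
  Insert 7 (step 7): P = [1, 2, 4, 7] / [3] / [5] / [6];  Q = [1, 2, 4, 7] / [3] / [5] / [6]
Final shape: (4, 1, 1, 1).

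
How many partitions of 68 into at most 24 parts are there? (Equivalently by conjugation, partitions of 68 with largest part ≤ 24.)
p(68, parts ≤ 24) = 2714043

Use the recurrence p(n, m) = p(n, m−1) + p(n−m, m): either the largest part is < m (count p(n, m−1)) or the largest part is exactly m (remove one copy of m, count p(n−m, m)). With p(0, ·) = 1 this gives p(68, parts ≤ 24) = 2714043. (By conjugating Young diagrams, this also counts partitions of 68 into at most 24 parts.)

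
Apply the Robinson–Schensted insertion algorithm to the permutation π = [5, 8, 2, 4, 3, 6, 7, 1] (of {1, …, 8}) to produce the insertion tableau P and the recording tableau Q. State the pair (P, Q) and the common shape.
P = [1, 3, 6, 7] / [2, 8] / [4] / [5];  Q = [1, 2, 6, 7] / [3, 4] / [5] / [8];  common shape = (4, 2, 1, 1)

Row-insert the values π_1, π_2, … into P one at a time, bumping the leftmost entry strictly greater than the inserted value down to the next row. The recording tableau Q records, in position (i, j), the step at which that cell was added to P.
  Insert 5 (step 1): P = [5];  Q = [1]
  Insert 8 (step 2): P = [5, 8];  Q = [1, 2]
  Insert 2 (step 3): P = [2, 8] / [5];  Q = [1, 2] / [3]
  Insert 4 (step 4): P = [2, 4] / [5, 8];  Q = [1, 2] / [3, 4]
  Insert 3 (step 5): P = [2, 3] / [4, 8] / [5];  Q = [1, 2] / [3, 4] / [5]
  Insert 6 (step 6): P = [2, 3, 6] / [4, 8] / [5];  Q = [1, 2, 6] / [3, 4] / [5]
  Insert 7 (step 7): P = [2, 3, 6, 7] / [4, 8] / [5];  Q = [1, 2, 6, 7] / [3, 4] / [5]
  Insert 1 (step 8): P = [1, 3, 6, 7] / [2, 8] / [4] / [5];  Q = [1, 2, 6, 7] / [3, 4] / [5] / [8]
Final shape: (4, 2, 1, 1).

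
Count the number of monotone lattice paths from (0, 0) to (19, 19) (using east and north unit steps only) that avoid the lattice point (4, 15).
Number of paths = 35330240424

Total paths from (0, 0) to (19, 19): C(38, 19) = 35345263800. Paths through (4, 15): (paths (0, 0) → (4, 15)) × (paths (4, 15) → (19, 19)) = C(19, 4) · C(19, 15) = 3876 · 3876 = 15023376. Avoidance count = 35345263800 − 15023376 = 35330240424.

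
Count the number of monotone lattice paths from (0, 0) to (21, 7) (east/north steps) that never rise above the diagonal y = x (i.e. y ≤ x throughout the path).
Number of paths = 807300

By the reflection principle (André's argument), the number of monotone paths to (21, 7) with n ≤ m that never go above y = x is C(28, 21) − C(28, 22) = 1184040 − 376740 = 807300.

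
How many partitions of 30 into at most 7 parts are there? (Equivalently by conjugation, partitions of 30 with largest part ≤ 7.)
p(30, parts ≤ 7) = 1824

Use the recurrence p(n, m) = p(n, m−1) + p(n−m, m): either the largest part is < m (count p(n, m−1)) or the largest part is exactly m (remove one copy of m, count p(n−m, m)). With p(0, ·) = 1 this gives p(30, parts ≤ 7) = 1824. (By conjugating Young diagrams, this also counts partitions of 30 into at most 7 parts.)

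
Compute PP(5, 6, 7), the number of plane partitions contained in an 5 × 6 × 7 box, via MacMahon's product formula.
PP(5, 6, 7) = 739309710568

Evaluate the triple product over i = 1..5, j = 1..6, k = 1..7. The factors are (2/1) · (3/2) · (4/3) · (5/4) · (6/5) · (7/6) · (8/7) · (3/2) · … (210 factors total). The numerators and denominators telescope so the product is an integer; carrying out the multiplication exactly gives PP(5, 6, 7) = 739309710568.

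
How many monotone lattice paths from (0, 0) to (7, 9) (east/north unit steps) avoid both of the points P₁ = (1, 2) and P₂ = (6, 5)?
Number of paths = 4822

Inclusion–exclusion. Total paths: C(16, 7) = 11440. Through P₁: C(3, 1)·C(13, 6) = 5148. Through P₂: C(11, 6)·C(5, 1) = 2310. Since P₁ is strictly southwest of P₂, a monotone path through both must visit P₁ then P₂; paths through both = C(3, 1)·C(8, 5)·C(5, 1) = 840. Avoid both = 11440 − 5148 − 2310 + 840 = 4822.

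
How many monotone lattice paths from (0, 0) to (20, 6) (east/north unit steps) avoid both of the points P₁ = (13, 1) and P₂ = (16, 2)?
Number of paths = 212352

Inclusion–exclusion. Total paths: C(26, 20) = 230230. Through P₁: C(14, 13)·C(12, 7) = 11088. Through P₂: C(18, 16)·C(8, 4) = 10710. Since P₁ is strictly southwest of P₂, a monotone path through both must visit P₁ then P₂; paths through both = C(14, 13)·C(4, 3)·C(8, 4) = 3920. Avoid both = 230230 − 11088 − 10710 + 3920 = 212352.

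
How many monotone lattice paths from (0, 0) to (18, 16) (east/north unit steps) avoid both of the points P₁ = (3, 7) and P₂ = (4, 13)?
Number of paths = 2046013750

Inclusion–exclusion. Total paths: C(34, 18) = 2203961430. Through P₁: C(10, 3)·C(24, 15) = 156900480. Through P₂: C(17, 4)·C(17, 14) = 1618400. Since P₁ is strictly southwest of P₂, a monotone path through both must visit P₁ then P₂; paths through both = C(10, 3)·C(7, 1)·C(17, 14) = 571200. Avoid both = 2203961430 − 156900480 − 1618400 + 571200 = 2046013750.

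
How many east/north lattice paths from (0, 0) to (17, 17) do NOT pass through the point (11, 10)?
Number of paths = 1728345564

Total paths from (0, 0) to (17, 17): C(34, 17) = 2333606220. Paths through (11, 10): (paths (0, 0) → (11, 10)) × (paths (11, 10) → (17, 17)) = C(21, 11) · C(13, 6) = 352716 · 1716 = 605260656. Avoidance count = 2333606220 − 605260656 = 1728345564.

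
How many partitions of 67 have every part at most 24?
p(67, parts ≤ 24) = 2368572

Use the recurrence p(n, m) = p(n, m−1) + p(n−m, m): either the largest part is < m (count p(n, m−1)) or the largest part is exactly m (remove one copy of m, count p(n−m, m)). With p(0, ·) = 1 this gives p(67, parts ≤ 24) = 2368572. (By conjugating Young diagrams, this also counts partitions of 67 into at most 24 parts.)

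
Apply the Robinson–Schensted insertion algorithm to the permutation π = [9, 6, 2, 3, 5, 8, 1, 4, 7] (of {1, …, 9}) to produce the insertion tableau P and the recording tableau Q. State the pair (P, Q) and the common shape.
P = [1, 3, 4, 7] / [2, 5, 8] / [6] / [9];  Q = [1, 4, 5, 6] / [2, 8, 9] / [3] / [7];  common shape = (4, 3, 1, 1)

Row-insert the values π_1, π_2, … into P one at a time, bumping the leftmost entry strictly greater than the inserted value down to the next row. The recording tableau Q records, in position (i, j), the step at which that cell was added to P.
  Insert 9 (step 1): P = [9];  Q = [1]
  Insert 6 (step 2): P = [6] / [9];  Q = [1] / [2]
  Insert 2 (step 3): P = [2] / [6] / [9];  Q = [1] / [2] / [3]
  Insert 3 (step 4): P = [2, 3] / [6] / [9];  Q = [1, 4] / [2] / [3]
  Insert 5 (step 5): P = [2, 3, 5] / [6] / [9];  Q = [1, 4, 5] / [2] / [3]
  Insert 8 (step 6): P = [2, 3, 5, 8] / [6] / [9];  Q = [1, 4, 5, 6] / [2] / [3]
  Insert 1 (step 7): P = [1, 3, 5, 8] / [2] / [6] / [9];  Q = [1, 4, 5, 6] / [2] / [3] / [7]
  Insert 4 (step 8): P = [1, 3, 4, 8] / [2, 5] / [6] / [9];  Q = [1, 4, 5, 6] / [2, 8] / [3] / [7]
  Insert 7 (step 9): P = [1, 3, 4, 7] / [2, 5, 8] / [6] / [9];  Q = [1, 4, 5, 6] / [2, 8, 9] / [3] / [7]
Final shape: (4, 3, 1, 1).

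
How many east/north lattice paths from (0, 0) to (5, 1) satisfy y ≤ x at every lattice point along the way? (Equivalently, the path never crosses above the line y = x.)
Number of paths = 5

By the reflection principle (André's argument), the number of monotone paths to (5, 1) with n ≤ m that never go above y = x is C(6, 5) − C(6, 6) = 6 − 1 = 5.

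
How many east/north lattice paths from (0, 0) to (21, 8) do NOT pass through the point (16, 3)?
Number of paths = 4047957

Total paths from (0, 0) to (21, 8): C(29, 21) = 4292145. Paths through (16, 3): (paths (0, 0) → (16, 3)) × (paths (16, 3) → (21, 8)) = C(19, 16) · C(10, 5) = 969 · 252 = 244188. Avoidance count = 4292145 − 244188 = 4047957.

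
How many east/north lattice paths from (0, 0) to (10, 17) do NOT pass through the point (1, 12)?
Number of paths = 8410259

Total paths from (0, 0) to (10, 17): C(27, 10) = 8436285. Paths through (1, 12): (paths (0, 0) → (1, 12)) × (paths (1, 12) → (10, 17)) = C(13, 1) · C(14, 9) = 13 · 2002 = 26026. Avoidance count = 8436285 − 26026 = 8410259.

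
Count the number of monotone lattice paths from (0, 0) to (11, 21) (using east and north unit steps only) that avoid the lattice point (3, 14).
Number of paths = 124648680

Total paths from (0, 0) to (11, 21): C(32, 11) = 129024480. Paths through (3, 14): (paths (0, 0) → (3, 14)) × (paths (3, 14) → (11, 21)) = C(17, 3) · C(15, 8) = 680 · 6435 = 4375800. Avoidance count = 129024480 − 4375800 = 124648680.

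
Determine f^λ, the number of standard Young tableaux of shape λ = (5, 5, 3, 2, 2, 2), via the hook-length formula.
# SYT of shape (5, 5, 3, 2, 2, 2) = 18106088

Hook-length formula: f^λ = n! / Π hook(c), product over all cells c of the Young diagram. For λ = (5, 5, 3, 2, 2, 2), n = 19 boxes. Hook lengths by row (left-to-right, top-to-bottom): [10, 9, 5, 3, 2]; [9, 8, 4, 2, 1]; [6, 5, 1]; [4, 3]; [3, 2]; [2, 1]. Product of hooks = 6718464000. So f^λ = 19! / 6718464000 = 121645100408832000 / 6718464000 = 18106088.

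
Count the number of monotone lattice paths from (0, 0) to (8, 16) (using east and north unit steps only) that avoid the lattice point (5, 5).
Number of paths = 643743

Total paths from (0, 0) to (8, 16): C(24, 8) = 735471. Paths through (5, 5): (paths (0, 0) → (5, 5)) × (paths (5, 5) → (8, 16)) = C(10, 5) · C(14, 3) = 252 · 364 = 91728. Avoidance count = 735471 − 91728 = 643743.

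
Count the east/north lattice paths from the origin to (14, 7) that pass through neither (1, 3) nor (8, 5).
Number of paths = 74756

Inclusion–exclusion. Total paths: C(21, 14) = 116280. Through P₁: C(4, 1)·C(17, 13) = 9520. Through P₂: C(13, 8)·C(8, 6) = 36036. Since P₁ is strictly southwest of P₂, a monotone path through both must visit P₁ then P₂; paths through both = C(4, 1)·C(9, 7)·C(8, 6) = 4032. Avoid both = 116280 − 9520 − 36036 + 4032 = 74756.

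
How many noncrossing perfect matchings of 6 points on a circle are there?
C_3 = 5

These noncrossing handshakes are counted by the Catalan number C_n = (1/(n + 1)) · C(2n, n). For n = 3: C_3 = (1/4) · C(6, 3) = 20/4 = 5.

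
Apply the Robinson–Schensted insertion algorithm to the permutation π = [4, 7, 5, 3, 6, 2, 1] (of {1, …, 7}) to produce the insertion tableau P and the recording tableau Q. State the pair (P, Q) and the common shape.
P = [1, 5, 6] / [2] / [3] / [4] / [7];  Q = [1, 2, 5] / [3] / [4] / [6] / [7];  common shape = (3, 1, 1, 1, 1)

Row-insert the values π_1, π_2, … into P one at a time, bumping the leftmost entry strictly greater than the inserted value down to the next row. The recording tableau Q records, in position (i, j), the step at which that cell was added to P.
  Insert 4 (step 1): P = [4];  Q = [1]
  Insert 7 (step 2): P = [4, 7];  Q = [1, 2]
  Insert 5 (step 3): P = [4, 5] / [7];  Q = [1, 2] / [3]
  Insert 3 (step 4): P = [3, 5] / [4] / [7];  Q = [1, 2] / [3] / [4]
  Insert 6 (step 5): P = [3, 5, 6] / [4] / [7];  Q = [1, 2, 5] / [3] / [4]
  Insert 2 (step 6): P = [2, 5, 6] / [3] / [4] / [7];  Q = [1, 2, 5] / [3] / [4] / [6]
  Insert 1 (step 7): P = [1, 5, 6] / [2] / [3] / [4] / [7];  Q = [1, 2, 5] / [3] / [4] / [6] / [7]
Final shape: (3, 1, 1, 1, 1).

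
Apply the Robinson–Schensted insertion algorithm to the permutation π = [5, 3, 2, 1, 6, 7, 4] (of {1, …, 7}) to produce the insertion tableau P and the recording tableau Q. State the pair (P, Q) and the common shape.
P = [1, 4, 7] / [2, 6] / [3] / [5];  Q = [1, 5, 6] / [2, 7] / [3] / [4];  common shape = (3, 2, 1, 1)

Row-insert the values π_1, π_2, … into P one at a time, bumping the leftmost entry strictly greater than the inserted value down to the next row. The recording tableau Q records, in position (i, j), the step at which that cell was added to P.
  Insert 5 (step 1): P = [5];  Q = [1]
  Insert 3 (step 2): P = [3] / [5];  Q = [1] / [2]
  Insert 2 (step 3): P = [2] / [3] / [5];  Q = [1] / [2] / [3]
  Insert 1 (step 4): P = [1] / [2] / [3] / [5];  Q = [1] / [2] / [3] / [4]
  Insert 6 (step 5): P = [1, 6] / [2] / [3] / [5];  Q = [1, 5] / [2] / [3] / [4]
  Insert 7 (step 6): P = [1, 6, 7] / [2] / [3] / [5];  Q = [1, 5, 6] / [2] / [3] / [4]
  Insert 4 (step 7): P = [1, 4, 7] / [2, 6] / [3] / [5];  Q = [1, 5, 6] / [2, 7] / [3] / [4]
Final shape: (3, 2, 1, 1).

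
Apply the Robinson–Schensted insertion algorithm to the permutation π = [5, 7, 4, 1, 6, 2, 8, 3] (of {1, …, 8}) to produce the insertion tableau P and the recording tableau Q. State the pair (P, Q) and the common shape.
P = [1, 2, 3] / [4, 6, 8] / [5, 7];  Q = [1, 2, 7] / [3, 5, 8] / [4, 6];  common shape = (3, 3, 2)

Row-insert the values π_1, π_2, … into P one at a time, bumping the leftmost entry strictly greater than the inserted value down to the next row. The recording tableau Q records, in position (i, j), the step at which that cell was added to P.
  Insert 5 (step 1): P = [5];  Q = [1]
  Insert 7 (step 2): P = [5, 7];  Q = [1, 2]
  Insert 4 (step 3): P = [4, 7] / [5];  Q = [1, 2] / [3]
  Insert 1 (step 4): P = [1, 7] / [4] / [5];  Q = [1, 2] / [3] / [4]
  Insert 6 (step 5): P = [1, 6] / [4, 7] / [5];  Q = [1, 2] / [3, 5] / [4]
  Insert 2 (step 6): P = [1, 2] / [4, 6] / [5, 7];  Q = [1, 2] / [3, 5] / [4, 6]
  Insert 8 (step 7): P = [1, 2, 8] / [4, 6] / [5, 7];  Q = [1, 2, 7] / [3, 5] / [4, 6]
  Insert 3 (step 8): P = [1, 2, 3] / [4, 6, 8] / [5, 7];  Q = [1, 2, 7] / [3, 5, 8] / [4, 6]
Final shape: (3, 3, 2).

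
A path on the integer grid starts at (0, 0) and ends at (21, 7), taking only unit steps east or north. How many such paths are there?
Number of paths = 1184040

A monotone lattice path from (0, 0) to (21, 7) consists of 21 east steps and 7 north steps in some order, so it is determined by which 21 of the 28 steps are east. The count is C(28, 21) = 1184040.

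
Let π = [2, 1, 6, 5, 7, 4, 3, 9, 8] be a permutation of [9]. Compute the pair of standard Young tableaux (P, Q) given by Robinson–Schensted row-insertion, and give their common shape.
P = [1, 3, 7, 8] / [2, 4, 9] / [5] / [6];  Q = [1, 3, 5, 8] / [2, 4, 9] / [6] / [7];  common shape = (4, 3, 1, 1)

Row-insert the values π_1, π_2, … into P one at a time, bumping the leftmost entry strictly greater than the inserted value down to the next row. The recording tableau Q records, in position (i, j), the step at which that cell was added to P.
  Insert 2 (step 1): P = [2];  Q = [1]
  Insert 1 (step 2): P = [1] / [2];  Q = [1] / [2]
  Insert 6 (step 3): P = [1, 6] / [2];  Q = [1, 3] / [2]
  Insert 5 (step 4): P = [1, 5] / [2, 6];  Q = [1, 3] / [2, 4]
  Insert 7 (step 5): P = [1, 5, 7] / [2, 6];  Q = [1, 3, 5] / [2, 4]
  Insert 4 (step 6): P = [1, 4, 7] / [2, 5] / [6];  Q = [1, 3, 5] / [2, 4] / [6]
  Insert 3 (step 7): P = [1, 3, 7] / [2, 4] / [5] / [6];  Q = [1, 3, 5] / [2, 4] / [6] / [7]
  Insert 9 (step 8): P = [1, 3, 7, 9] / [2, 4] / [5] / [6];  Q = [1, 3, 5, 8] / [2, 4] / [6] / [7]
  Insert 8 (step 9): P = [1, 3, 7, 8] / [2, 4, 9] / [5] / [6];  Q = [1, 3, 5, 8] / [2, 4, 9] / [6] / [7]
Final shape: (4, 3, 1, 1).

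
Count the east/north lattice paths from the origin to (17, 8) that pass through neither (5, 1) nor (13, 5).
Number of paths = 583317

Inclusion–exclusion. Total paths: C(25, 17) = 1081575. Through P₁: C(6, 5)·C(19, 12) = 302328. Through P₂: C(18, 13)·C(7, 4) = 299880. Since P₁ is strictly southwest of P₂, a monotone path through both must visit P₁ then P₂; paths through both = C(6, 5)·C(12, 8)·C(7, 4) = 103950. Avoid both = 1081575 − 302328 − 299880 + 103950 = 583317.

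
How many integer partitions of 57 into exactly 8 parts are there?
p(57, 8 parts) = 27493

Partitions of n into exactly k parts are in bijection with partitions of n − k into at most k parts (subtract 1 from each part). So p(57, exactly 8) = p(49, parts ≤ 8). Computing via the recurrence p(m, j) = p(m, j−1) + p(m−j, j) gives 27493.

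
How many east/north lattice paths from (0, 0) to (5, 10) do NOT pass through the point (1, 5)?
Number of paths = 2247

Total paths from (0, 0) to (5, 10): C(15, 5) = 3003. Paths through (1, 5): (paths (0, 0) → (1, 5)) × (paths (1, 5) → (5, 10)) = C(6, 1) · C(9, 4) = 6 · 126 = 756. Avoidance count = 3003 − 756 = 2247.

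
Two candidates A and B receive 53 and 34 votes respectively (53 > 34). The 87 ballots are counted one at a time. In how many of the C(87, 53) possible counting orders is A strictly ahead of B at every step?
Strict-lead orderings = 364725463025635926088770

Total orderings of the 87 votes with 53 for A: C(87, 53) = 1670058699117385556301210. By the Bertrand ballot formula (Cycle Lemma / reflection principle), the number of orderings in which A is strictly ahead of B throughout is (p − q)/(p + q) · C(p + q, p) = (53 − 34)/(53 + 34) · 1670058699117385556301210 = 364725463025635926088770.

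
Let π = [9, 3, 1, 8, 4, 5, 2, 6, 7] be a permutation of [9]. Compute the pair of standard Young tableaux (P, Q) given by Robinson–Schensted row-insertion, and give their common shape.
P = [1, 2, 5, 6, 7] / [3, 4] / [8] / [9];  Q = [1, 4, 6, 8, 9] / [2, 5] / [3] / [7];  common shape = (5, 2, 1, 1)

Row-insert the values π_1, π_2, … into P one at a time, bumping the leftmost entry strictly greater than the inserted value down to the next row. The recording tableau Q records, in position (i, j), the step at which that cell was added to P.
  Insert 9 (step 1): P = [9];  Q = [1]
  Insert 3 (step 2): P = [3] / [9];  Q = [1] / [2]
  Insert 1 (step 3): P = [1] / [3] / [9];  Q = [1] / [2] / [3]
  Insert 8 (step 4): P = [1, 8] / [3] / [9];  Q = [1, 4] / [2] / [3]
  Insert 4 (step 5): P = [1, 4] / [3, 8] / [9];  Q = [1, 4] / [2, 5] / [3]
  Insert 5 (step 6): P = [1, 4, 5] / [3, 8] / [9];  Q = [1, 4, 6] / [2, 5] / [3]
  Insert 2 (step 7): P = [1, 2, 5] / [3, 4] / [8] / [9];  Q = [1, 4, 6] / [2, 5] / [3] / [7]
  Insert 6 (step 8): P = [1, 2, 5, 6] / [3, 4] / [8] / [9];  Q = [1, 4, 6, 8] / [2, 5] / [3] / [7]
  Insert 7 (step 9): P = [1, 2, 5, 6, 7] / [3, 4] / [8] / [9];  Q = [1, 4, 6, 8, 9] / [2, 5] / [3] / [7]
Final shape: (5, 2, 1, 1).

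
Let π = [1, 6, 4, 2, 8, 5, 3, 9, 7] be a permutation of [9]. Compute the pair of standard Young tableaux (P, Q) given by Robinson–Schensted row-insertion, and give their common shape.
P = [1, 2, 3, 7] / [4, 5, 9] / [6, 8];  Q = [1, 2, 5, 8] / [3, 6, 9] / [4, 7];  common shape = (4, 3, 2)

Row-insert the values π_1, π_2, … into P one at a time, bumping the leftmost entry strictly greater than the inserted value down to the next row. The recording tableau Q records, in position (i, j), the step at which that cell was added to P.
  Insert 1 (step 1): P = [1];  Q = [1]
  Insert 6 (step 2): P = [1, 6];  Q = [1, 2]
  Insert 4 (step 3): P = [1, 4] / [6];  Q = [1, 2] / [3]
  Insert 2 (step 4): P = [1, 2] / [4] / [6];  Q = [1, 2] / [3] / [4]
  Insert 8 (step 5): P = [1, 2, 8] / [4] / [6];  Q = [1, 2, 5] / [3] / [4]
  Insert 5 (step 6): P = [1, 2, 5] / [4, 8] / [6];  Q = [1, 2, 5] / [3, 6] / [4]
  Insert 3 (step 7): P = [1, 2, 3] / [4, 5] / [6, 8];  Q = [1, 2, 5] / [3, 6] / [4, 7]
  Insert 9 (step 8): P = [1, 2, 3, 9] / [4, 5] / [6, 8];  Q = [1, 2, 5, 8] / [3, 6] / [4, 7]
  Insert 7 (step 9): P = [1, 2, 3, 7] / [4, 5, 9] / [6, 8];  Q = [1, 2, 5, 8] / [3, 6, 9] / [4, 7]
Final shape: (4, 3, 2).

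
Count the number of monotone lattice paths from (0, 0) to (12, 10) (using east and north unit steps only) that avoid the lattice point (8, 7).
Number of paths = 421421

Total paths from (0, 0) to (12, 10): C(22, 12) = 646646. Paths through (8, 7): (paths (0, 0) → (8, 7)) × (paths (8, 7) → (12, 10)) = C(15, 8) · C(7, 4) = 6435 · 35 = 225225. Avoidance count = 646646 − 225225 = 421421.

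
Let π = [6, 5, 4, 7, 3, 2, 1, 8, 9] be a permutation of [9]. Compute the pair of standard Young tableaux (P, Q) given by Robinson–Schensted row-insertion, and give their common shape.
P = [1, 7, 8, 9] / [2] / [3] / [4] / [5] / [6];  Q = [1, 4, 8, 9] / [2] / [3] / [5] / [6] / [7];  common shape = (4, 1, 1, 1, 1, 1)

Row-insert the values π_1, π_2, … into P one at a time, bumping the leftmost entry strictly greater than the inserted value down to the next row. The recording tableau Q records, in position (i, j), the step at which that cell was added to P.
  Insert 6 (step 1): P = [6];  Q = [1]
  Insert 5 (step 2): P = [5] / [6];  Q = [1] / [2]
  Insert 4 (step 3): P = [4] / [5] / [6];  Q = [1] / [2] / [3]
  Insert 7 (step 4): P = [4, 7] / [5] / [6];  Q = [1, 4] / [2] / [3]
  Insert 3 (step 5): P = [3, 7] / [4] / [5] / [6];  Q = [1, 4] / [2] / [3] / [5]
  Insert 2 (step 6): P = [2, 7] / [3] / [4] / [5] / [6];  Q = [1, 4] / [2] / [3] / [5] / [6]
  Insert 1 (step 7): P = [1, 7] / [2] / [3] / [4] / [5] / [6];  Q = [1, 4] / [2] / [3] / [5] / [6] / [7]
  Insert 8 (step 8): P = [1, 7, 8] / [2] / [3] / [4] / [5] / [6];  Q = [1, 4, 8] / [2] / [3] / [5] / [6] / [7]
  Insert 9 (step 9): P = [1, 7, 8, 9] / [2] / [3] / [4] / [5] / [6];  Q = [1, 4, 8, 9] / [2] / [3] / [5] / [6] / [7]
Final shape: (4, 1, 1, 1, 1, 1).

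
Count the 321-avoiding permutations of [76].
C_76 = 4790408930363303911328386208394864461024520

These 321-avoiding permutations are counted by the Catalan number C_n = (1/(n + 1)) · C(2n, n). For n = 76: C_76 = (1/77) · C(152, 76) = 368861487637974401172285738046404563498888040/77 = 4790408930363303911328386208394864461024520.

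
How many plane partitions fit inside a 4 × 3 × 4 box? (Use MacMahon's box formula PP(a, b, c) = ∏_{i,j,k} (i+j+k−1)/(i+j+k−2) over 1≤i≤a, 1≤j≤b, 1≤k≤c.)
PP(4, 3, 4) = 24696

Evaluate the triple product over i = 1..4, j = 1..3, k = 1..4. The factors are (2/1) · (3/2) · (4/3) · (5/4) · (3/2) · (4/3) · (5/4) · (6/5) · … (48 factors total). The numerators and denominators telescope so the product is an integer; carrying out the multiplication exactly gives PP(4, 3, 4) = 24696.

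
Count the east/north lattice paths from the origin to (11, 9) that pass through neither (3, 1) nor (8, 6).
Number of paths = 76580

Inclusion–exclusion. Total paths: C(20, 11) = 167960. Through P₁: C(4, 3)·C(16, 8) = 51480. Through P₂: C(14, 8)·C(6, 3) = 60060. Since P₁ is strictly southwest of P₂, a monotone path through both must visit P₁ then P₂; paths through both = C(4, 3)·C(10, 5)·C(6, 3) = 20160. Avoid both = 167960 − 51480 − 60060 + 20160 = 76580.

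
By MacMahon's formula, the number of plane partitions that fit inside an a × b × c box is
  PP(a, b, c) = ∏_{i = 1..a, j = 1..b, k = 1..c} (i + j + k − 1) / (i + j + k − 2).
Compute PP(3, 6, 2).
PP(3, 6, 2) = 2520

Evaluate the triple product over i = 1..3, j = 1..6, k = 1..2. The factors are (2/1) · (3/2) · (3/2) · (4/3) · (4/3) · (5/4) · (5/4) · (6/5) · … (36 factors total). The numerators and denominators telescope so the product is an integer; carrying out the multiplication exactly gives PP(3, 6, 2) = 2520.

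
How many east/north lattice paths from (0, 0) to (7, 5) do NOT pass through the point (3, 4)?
Number of paths = 617

Total paths from (0, 0) to (7, 5): C(12, 7) = 792. Paths through (3, 4): (paths (0, 0) → (3, 4)) × (paths (3, 4) → (7, 5)) = C(7, 3) · C(5, 4) = 35 · 5 = 175. Avoidance count = 792 − 175 = 617.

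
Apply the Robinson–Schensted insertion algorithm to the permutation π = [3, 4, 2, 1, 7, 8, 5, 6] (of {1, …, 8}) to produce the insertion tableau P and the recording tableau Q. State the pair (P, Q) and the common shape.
P = [1, 4, 5, 6] / [2, 7, 8] / [3];  Q = [1, 2, 5, 6] / [3, 7, 8] / [4];  common shape = (4, 3, 1)

Row-insert the values π_1, π_2, … into P one at a time, bumping the leftmost entry strictly greater than the inserted value down to the next row. The recording tableau Q records, in position (i, j), the step at which that cell was added to P.
  Insert 3 (step 1): P = [3];  Q = [1]
  Insert 4 (step 2): P = [3, 4];  Q = [1, 2]
  Insert 2 (step 3): P = [2, 4] / [3];  Q = [1, 2] / [3]
  Insert 1 (step 4): P = [1, 4] / [2] / [3];  Q = [1, 2] / [3] / [4]
  Insert 7 (step 5): P = [1, 4, 7] / [2] / [3];  Q = [1, 2, 5] / [3] / [4]
  Insert 8 (step 6): P = [1, 4, 7, 8] / [2] / [3];  Q = [1, 2, 5, 6] / [3] / [4]
  Insert 5 (step 7): P = [1, 4, 5, 8] / [2, 7] / [3];  Q = [1, 2, 5, 6] / [3, 7] / [4]
  Insert 6 (step 8): P = [1, 4, 5, 6] / [2, 7, 8] / [3];  Q = [1, 2, 5, 6] / [3, 7, 8] / [4]
Final shape: (4, 3, 1).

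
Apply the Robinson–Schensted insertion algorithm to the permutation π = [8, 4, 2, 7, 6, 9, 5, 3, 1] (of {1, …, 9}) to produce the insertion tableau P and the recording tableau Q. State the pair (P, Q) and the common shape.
P = [1, 3, 9] / [2, 5] / [4] / [6] / [7] / [8];  Q = [1, 4, 6] / [2, 5] / [3] / [7] / [8] / [9];  common shape = (3, 2, 1, 1, 1, 1)

Row-insert the values π_1, π_2, … into P one at a time, bumping the leftmost entry strictly greater than the inserted value down to the next row. The recording tableau Q records, in position (i, j), the step at which that cell was added to P.
  Insert 8 (step 1): P = [8];  Q = [1]
  Insert 4 (step 2): P = [4] / [8];  Q = [1] / [2]
  Insert 2 (step 3): P = [2] / [4] / [8];  Q = [1] / [2] / [3]
  Insert 7 (step 4): P = [2, 7] / [4] / [8];  Q = [1, 4] / [2] / [3]
  Insert 6 (step 5): P = [2, 6] / [4, 7] / [8];  Q = [1, 4] / [2, 5] / [3]
  Insert 9 (step 6): P = [2, 6, 9] / [4, 7] / [8];  Q = [1, 4, 6] / [2, 5] / [3]
  Insert 5 (step 7): P = [2, 5, 9] / [4, 6] / [7] / [8];  Q = [1, 4, 6] / [2, 5] / [3] / [7]
  Insert 3 (step 8): P = [2, 3, 9] / [4, 5] / [6] / [7] / [8];  Q = [1, 4, 6] / [2, 5] / [3] / [7] / [8]
  Insert 1 (step 9): P = [1, 3, 9] / [2, 5] / [4] / [6] / [7] / [8];  Q = [1, 4, 6] / [2, 5] / [3] / [7] / [8] / [9]
Final shape: (3, 2, 1, 1, 1, 1).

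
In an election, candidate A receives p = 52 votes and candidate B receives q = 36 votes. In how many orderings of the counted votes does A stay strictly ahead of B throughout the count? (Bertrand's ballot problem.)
Strict-lead orderings = 1123976013374240437891608

Total orderings of the 88 votes with 52 for A: C(88, 52) = 6181868073558322408403844. By the Bertrand ballot formula (Cycle Lemma / reflection principle), the number of orderings in which A is strictly ahead of B throughout is (p − q)/(p + q) · C(p + q, p) = (52 − 36)/(52 + 36) · 6181868073558322408403844 = 1123976013374240437891608.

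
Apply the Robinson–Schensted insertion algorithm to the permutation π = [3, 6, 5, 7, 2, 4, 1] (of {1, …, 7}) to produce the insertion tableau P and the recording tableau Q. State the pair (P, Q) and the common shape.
P = [1, 4, 7] / [2, 5] / [3] / [6];  Q = [1, 2, 4] / [3, 6] / [5] / [7];  common shape = (3, 2, 1, 1)

Row-insert the values π_1, π_2, … into P one at a time, bumping the leftmost entry strictly greater than the inserted value down to the next row. The recording tableau Q records, in position (i, j), the step at which that cell was added to P.
  Insert 3 (step 1): P = [3];  Q = [1]
  Insert 6 (step 2): P = [3, 6];  Q = [1, 2]
  Insert 5 (step 3): P = [3, 5] / [6];  Q = [1, 2] / [3]
  Insert 7 (step 4): P = [3, 5, 7] / [6];  Q = [1, 2, 4] / [3]
  Insert 2 (step 5): P = [2, 5, 7] / [3] / [6];  Q = [1, 2, 4] / [3] / [5]
  Insert 4 (step 6): P = [2, 4, 7] / [3, 5] / [6];  Q = [1, 2, 4] / [3, 6] / [5]
  Insert 1 (step 7): P = [1, 4, 7] / [2, 5] / [3] / [6];  Q = [1, 2, 4] / [3, 6] / [5] / [7]
Final shape: (3, 2, 1, 1).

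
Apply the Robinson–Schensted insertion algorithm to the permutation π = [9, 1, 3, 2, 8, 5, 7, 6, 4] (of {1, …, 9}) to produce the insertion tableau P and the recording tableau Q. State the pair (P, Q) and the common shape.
P = [1, 2, 4, 6] / [3, 5] / [7] / [8] / [9];  Q = [1, 3, 5, 7] / [2, 6] / [4] / [8] / [9];  common shape = (4, 2, 1, 1, 1)

Row-insert the values π_1, π_2, … into P one at a time, bumping the leftmost entry strictly greater than the inserted value down to the next row. The recording tableau Q records, in position (i, j), the step at which that cell was added to P.
  Insert 9 (step 1): P = [9];  Q = [1]
  Insert 1 (step 2): P = [1] / [9];  Q = [1] / [2]
  Insert 3 (step 3): P = [1, 3] / [9];  Q = [1, 3] / [2]
  Insert 2 (step 4): P = [1, 2] / [3] / [9];  Q = [1, 3] / [2] / [4]
  Insert 8 (step 5): P = [1, 2, 8] / [3] / [9];  Q = [1, 3, 5] / [2] / [4]
  Insert 5 (step 6): P = [1, 2, 5] / [3, 8] / [9];  Q = [1, 3, 5] / [2, 6] / [4]
  Insert 7 (step 7): P = [1, 2, 5, 7] / [3, 8] / [9];  Q = [1, 3, 5, 7] / [2, 6] / [4]
  Insert 6 (step 8): P = [1, 2, 5, 6] / [3, 7] / [8] / [9];  Q = [1, 3, 5, 7] / [2, 6] / [4] / [8]
  Insert 4 (step 9): P = [1, 2, 4, 6] / [3, 5] / [7] / [8] / [9];  Q = [1, 3, 5, 7] / [2, 6] / [4] / [8] / [9]
Final shape: (4, 2, 1, 1, 1).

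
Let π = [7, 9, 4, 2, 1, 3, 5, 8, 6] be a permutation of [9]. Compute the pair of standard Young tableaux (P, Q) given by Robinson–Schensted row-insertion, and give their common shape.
P = [1, 3, 5, 6] / [2, 8] / [4, 9] / [7];  Q = [1, 2, 7, 8] / [3, 6] / [4, 9] / [5];  common shape = (4, 2, 2, 1)

Row-insert the values π_1, π_2, … into P one at a time, bumping the leftmost entry strictly greater than the inserted value down to the next row. The recording tableau Q records, in position (i, j), the step at which that cell was added to P.
  Insert 7 (step 1): P = [7];  Q = [1]
  Insert 9 (step 2): P = [7, 9];  Q = [1, 2]
  Insert 4 (step 3): P = [4, 9] / [7];  Q = [1, 2] / [3]
  Insert 2 (step 4): P = [2, 9] / [4] / [7];  Q = [1, 2] / [3] / [4]
  Insert 1 (step 5): P = [1, 9] / [2] / [4] / [7];  Q = [1, 2] / [3] / [4] / [5]
  Insert 3 (step 6): P = [1, 3] / [2, 9] / [4] / [7];  Q = [1, 2] / [3, 6] / [4] / [5]
  Insert 5 (step 7): P = [1, 3, 5] / [2, 9] / [4] / [7];  Q = [1, 2, 7] / [3, 6] / [4] / [5]
  Insert 8 (step 8): P = [1, 3, 5, 8] / [2, 9] / [4] / [7];  Q = [1, 2, 7, 8] / [3, 6] / [4] / [5]
  Insert 6 (step 9): P = [1, 3, 5, 6] / [2, 8] / [4, 9] / [7];  Q = [1, 2, 7, 8] / [3, 6] / [4, 9] / [5]
Final shape: (4, 2, 2, 1).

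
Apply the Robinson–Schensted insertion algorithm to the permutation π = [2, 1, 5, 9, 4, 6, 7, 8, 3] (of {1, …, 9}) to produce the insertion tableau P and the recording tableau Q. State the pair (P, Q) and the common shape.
P = [1, 3, 6, 7, 8] / [2, 4, 9] / [5];  Q = [1, 3, 4, 7, 8] / [2, 5, 6] / [9];  common shape = (5, 3, 1)

Row-insert the values π_1, π_2, … into P one at a time, bumping the leftmost entry strictly greater than the inserted value down to the next row. The recording tableau Q records, in position (i, j), the step at which that cell was added to P.
  Insert 2 (step 1): P = [2];  Q = [1]
  Insert 1 (step 2): P = [1] / [2];  Q = [1] / [2]
  Insert 5 (step 3): P = [1, 5] / [2];  Q = [1, 3] / [2]
  Insert 9 (step 4): P = [1, 5, 9] / [2];  Q = [1, 3, 4] / [2]
  Insert 4 (step 5): P = [1, 4, 9] / [2, 5];  Q = [1, 3, 4] / [2, 5]
  Insert 6 (step 6): P = [1, 4, 6] / [2, 5, 9];  Q = [1, 3, 4] / [2, 5, 6]
  Insert 7 (step 7): P = [1, 4, 6, 7] / [2, 5, 9];  Q = [1, 3, 4, 7] / [2, 5, 6]
  Insert 8 (step 8): P = [1, 4, 6, 7, 8] / [2, 5, 9];  Q = [1, 3, 4, 7, 8] / [2, 5, 6]
  Insert 3 (step 9): P = [1, 3, 6, 7, 8] / [2, 4, 9] / [5];  Q = [1, 3, 4, 7, 8] / [2, 5, 6] / [9]
Final shape: (5, 3, 1).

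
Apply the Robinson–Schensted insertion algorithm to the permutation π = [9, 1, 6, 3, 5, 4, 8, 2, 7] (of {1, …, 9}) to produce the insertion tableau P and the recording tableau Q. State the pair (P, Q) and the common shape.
P = [1, 2, 4, 7] / [3, 8] / [5] / [6] / [9];  Q = [1, 3, 5, 7] / [2, 9] / [4] / [6] / [8];  common shape = (4, 2, 1, 1, 1)

Row-insert the values π_1, π_2, … into P one at a time, bumping the leftmost entry strictly greater than the inserted value down to the next row. The recording tableau Q records, in position (i, j), the step at which that cell was added to P.
  Insert 9 (step 1): P = [9];  Q = [1]
  Insert 1 (step 2): P = [1] / [9];  Q = [1] / [2]
  Insert 6 (step 3): P = [1, 6] / [9];  Q = [1, 3] / [2]
  Insert 3 (step 4): P = [1, 3] / [6] / [9];  Q = [1, 3] / [2] / [4]
  Insert 5 (step 5): P = [1, 3, 5] / [6] / [9];  Q = [1, 3, 5] / [2] / [4]
  Insert 4 (step 6): P = [1, 3, 4] / [5] / [6] / [9];  Q = [1, 3, 5] / [2] / [4] / [6]
  Insert 8 (step 7): P = [1, 3, 4, 8] / [5] / [6] / [9];  Q = [1, 3, 5, 7] / [2] / [4] / [6]
  Insert 2 (step 8): P = [1, 2, 4, 8] / [3] / [5] / [6] / [9];  Q = [1, 3, 5, 7] / [2] / [4] / [6] / [8]
  Insert 7 (step 9): P = [1, 2, 4, 7] / [3, 8] / [5] / [6] / [9];  Q = [1, 3, 5, 7] / [2, 9] / [4] / [6] / [8]
Final shape: (4, 2, 1, 1, 1).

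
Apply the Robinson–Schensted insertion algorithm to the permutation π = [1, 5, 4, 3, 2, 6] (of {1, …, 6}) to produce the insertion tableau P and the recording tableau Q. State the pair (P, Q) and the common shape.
P = [1, 2, 6] / [3] / [4] / [5];  Q = [1, 2, 6] / [3] / [4] / [5];  common shape = (3, 1, 1, 1)

Row-insert the values π_1, π_2, … into P one at a time, bumping the leftmost entry strictly greater than the inserted value down to the next row. The recording tableau Q records, in position (i, j), the step at which that cell was added to P.
  Insert 1 (step 1): P = [1];  Q = [1]
  Insert 5 (step 2): P = [1, 5];  Q = [1, 2]
  Insert 4 (step 3): P = [1, 4] / [5];  Q = [1, 2] / [3]
  Insert 3 (step 4): P = [1, 3] / [4] / [5];  Q = [1, 2] / [3] / [4]
  Insert 2 (step 5): P = [1, 2] / [3] / [4] / [5];  Q = [1, 2] / [3] / [4] / [5]
  Insert 6 (step 6): P = [1, 2, 6] / [3] / [4] / [5];  Q = [1, 2, 6] / [3] / [4] / [5]
Final shape: (3, 1, 1, 1).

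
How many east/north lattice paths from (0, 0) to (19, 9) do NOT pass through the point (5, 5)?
Number of paths = 6135780

Total paths from (0, 0) to (19, 9): C(28, 19) = 6906900. Paths through (5, 5): (paths (0, 0) → (5, 5)) × (paths (5, 5) → (19, 9)) = C(10, 5) · C(18, 14) = 252 · 3060 = 771120. Avoidance count = 6906900 − 771120 = 6135780.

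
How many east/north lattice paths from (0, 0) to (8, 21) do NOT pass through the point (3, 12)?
Number of paths = 3381235

Total paths from (0, 0) to (8, 21): C(29, 8) = 4292145. Paths through (3, 12): (paths (0, 0) → (3, 12)) × (paths (3, 12) → (8, 21)) = C(15, 3) · C(14, 5) = 455 · 2002 = 910910. Avoidance count = 4292145 − 910910 = 3381235.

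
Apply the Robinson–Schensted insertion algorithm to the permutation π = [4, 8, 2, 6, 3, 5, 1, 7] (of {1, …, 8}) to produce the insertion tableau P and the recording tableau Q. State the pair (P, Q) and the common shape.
P = [1, 3, 5, 7] / [2, 6] / [4] / [8];  Q = [1, 2, 6, 8] / [3, 4] / [5] / [7];  common shape = (4, 2, 1, 1)

Row-insert the values π_1, π_2, … into P one at a time, bumping the leftmost entry strictly greater than the inserted value down to the next row. The recording tableau Q records, in position (i, j), the step at which that cell was added to P.
  Insert 4 (step 1): P = [4];  Q = [1]
  Insert 8 (step 2): P = [4, 8];  Q = [1, 2]
  Insert 2 (step 3): P = [2, 8] / [4];  Q = [1, 2] / [3]
  Insert 6 (step 4): P = [2, 6] / [4, 8];  Q = [1, 2] / [3, 4]
  Insert 3 (step 5): P = [2, 3] / [4, 6] / [8];  Q = [1, 2] / [3, 4] / [5]
  Insert 5 (step 6): P = [2, 3, 5] / [4, 6] / [8];  Q = [1, 2, 6] / [3, 4] / [5]
  Insert 1 (step 7): P = [1, 3, 5] / [2, 6] / [4] / [8];  Q = [1, 2, 6] / [3, 4] / [5] / [7]
  Insert 7 (step 8): P = [1, 3, 5, 7] / [2, 6] / [4] / [8];  Q = [1, 2, 6, 8] / [3, 4] / [5] / [7]
Final shape: (4, 2, 1, 1).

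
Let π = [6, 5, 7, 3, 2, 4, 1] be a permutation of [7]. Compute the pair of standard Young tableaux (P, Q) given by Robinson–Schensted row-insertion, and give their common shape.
P = [1, 4] / [2, 7] / [3] / [5] / [6];  Q = [1, 3] / [2, 6] / [4] / [5] / [7];  common shape = (2, 2, 1, 1, 1)

Row-insert the values π_1, π_2, … into P one at a time, bumping the leftmost entry strictly greater than the inserted value down to the next row. The recording tableau Q records, in position (i, j), the step at which that cell was added to P.
  Insert 6 (step 1): P = [6];  Q = [1]
  Insert 5 (step 2): P = [5] / [6];  Q = [1] / [2]
  Insert 7 (step 3): P = [5, 7] / [6];  Q = [1, 3] / [2]
  Insert 3 (step 4): P = [3, 7] / [5] / [6];  Q = [1, 3] / [2] / [4]
  Insert 2 (step 5): P = [2, 7] / [3] / [5] / [6];  Q = [1, 3] / [2] / [4] / [5]
  Insert 4 (step 6): P = [2, 4] / [3, 7] / [5] / [6];  Q = [1, 3] / [2, 6] / [4] / [5]
  Insert 1 (step 7): P = [1, 4] / [2, 7] / [3] / [5] / [6];  Q = [1, 3] / [2, 6] / [4] / [5] / [7]
Final shape: (2, 2, 1, 1, 1).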